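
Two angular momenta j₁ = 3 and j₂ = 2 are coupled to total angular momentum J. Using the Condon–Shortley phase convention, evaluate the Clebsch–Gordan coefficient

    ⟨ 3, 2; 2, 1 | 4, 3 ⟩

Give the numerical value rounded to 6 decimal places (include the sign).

+0.223607

√[9·1!5!3!/10! · 5!1!3!1!7!1!] = √(6480)
  +(−1)^0/∏(0,1,1,3,4,0)! = 1/144  (running 1/144)
  +(−1)^1/∏(1,0,0,2,5,1)! = -1/240  (running 1/360)
⟨..|..⟩ = √(6480)·(1/360) = +0.223607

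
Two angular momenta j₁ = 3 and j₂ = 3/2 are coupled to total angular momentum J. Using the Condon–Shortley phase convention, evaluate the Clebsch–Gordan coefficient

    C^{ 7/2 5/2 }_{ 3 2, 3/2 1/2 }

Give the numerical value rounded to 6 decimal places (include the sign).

+0.377964

j₁+j₂−J=1  J+j₁−j₂=5  J−j₁+j₂=2  j₁+j₂+J+1=9
(j₁±m₁, j₂±m₂, J±M) = (5,1,2,1,6,1)
P² = 6400/7
sum k=0..1:
  [0] +1/48 = 1/48
  [1] −1/120 = -1/120
S = 1/80
C² = P²·S² = 1/7 ; C = +0.377964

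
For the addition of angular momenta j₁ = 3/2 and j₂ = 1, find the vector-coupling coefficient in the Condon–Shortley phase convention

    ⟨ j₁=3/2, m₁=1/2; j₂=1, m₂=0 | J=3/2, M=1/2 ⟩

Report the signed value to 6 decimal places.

+√(1/15) = +0.258199

triangle: 1!*2!*1!/5! = 2/120
(j±m)!: 2!*1!*1!*1!*2!*1! = 4
prefactor² = (2J+1)*Δ*N² = 4/15
  k=0: +1/(0!*1!*1!*1!*1!*0!) = 1
  k=1: −1/(1!*0!*0!*0!*2!*1!) = -1/2
Σ = 1/2  ⇒  CG² = 4/15*1/2² = 1/15
CG = +√(1/15) = +0.258199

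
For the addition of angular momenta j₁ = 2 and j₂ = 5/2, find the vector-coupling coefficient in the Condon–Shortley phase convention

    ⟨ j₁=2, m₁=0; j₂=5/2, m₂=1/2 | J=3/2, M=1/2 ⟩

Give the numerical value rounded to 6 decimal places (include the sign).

+√(2/35) ≈ +0.239046

triangle: 3!*1!*2!/7! = 12/5040
(j±m)!: 2!*2!*3!*2!*2!*1! = 96
prefactor² = (2J+1)*Δ*N² = 32/35
  k=1: −1/(1!*2!*1!*2!*0!*0!) = -1/4
  k=2: +1/(2!*1!*0!*1!*1!*1!) = 1/2
Σ = 1/4  ⇒  CG² = 32/35*1/4² = 2/35
CG = +√(2/35) = +0.239046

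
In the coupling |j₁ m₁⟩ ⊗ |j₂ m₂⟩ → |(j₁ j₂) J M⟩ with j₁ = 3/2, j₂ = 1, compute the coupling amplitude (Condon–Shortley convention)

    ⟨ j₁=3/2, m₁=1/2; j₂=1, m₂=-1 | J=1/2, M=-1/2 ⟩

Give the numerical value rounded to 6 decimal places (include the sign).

√[2·2!1!0!/4! · 2!1!0!2!0!1!] = √(2/3)
  +(−1)^0/∏(0,2,1,0,0,0)! = 1/2  (running 1/2)
⟨..|..⟩ = √(2/3)·(1/2) = +0.408248

+√(1/6) = +0.408248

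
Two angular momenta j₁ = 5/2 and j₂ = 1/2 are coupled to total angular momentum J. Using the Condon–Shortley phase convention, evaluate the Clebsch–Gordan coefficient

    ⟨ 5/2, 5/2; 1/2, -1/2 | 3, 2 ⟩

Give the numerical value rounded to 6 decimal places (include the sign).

√[7·0!5!1!/7! · 5!0!0!1!5!1!] = √(2400)
  +(−1)^0/∏(0,0,0,0,5,1)! = 1/120  (running 1/120)
⟨..|..⟩ = √(2400)·(1/120) = +0.408248

+√(1/6) = +0.408248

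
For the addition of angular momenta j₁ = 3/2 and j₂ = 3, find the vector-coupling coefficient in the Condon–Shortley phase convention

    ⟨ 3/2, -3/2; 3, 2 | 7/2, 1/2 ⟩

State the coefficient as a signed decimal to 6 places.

−√(5/21) = -0.487950

√[8·1!2!5!/9! · 0!3!5!1!4!3!] = √(3840/7)
  +(−1)^1/∏(1,0,2,4,0,1)! = -1/48  (running -1/48)
⟨..|..⟩ = √(3840/7)·(-1/48) = -0.487950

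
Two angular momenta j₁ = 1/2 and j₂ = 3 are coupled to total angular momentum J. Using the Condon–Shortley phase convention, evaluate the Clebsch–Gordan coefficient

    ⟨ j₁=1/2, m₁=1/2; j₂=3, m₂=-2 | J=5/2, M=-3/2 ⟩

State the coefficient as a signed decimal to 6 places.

+0.845154  (= +√(5/7))

j₁+j₂−J=1  J+j₁−j₂=0  J−j₁+j₂=5  j₁+j₂+J+1=7
(j₁±m₁, j₂±m₂, J±M) = (1,0,1,5,1,4)
P² = 2880/7
sum k=0..0:
  [0] +1/24 = 1/24
S = 1/24
C² = P²·S² = 5/7 ; C = +0.845154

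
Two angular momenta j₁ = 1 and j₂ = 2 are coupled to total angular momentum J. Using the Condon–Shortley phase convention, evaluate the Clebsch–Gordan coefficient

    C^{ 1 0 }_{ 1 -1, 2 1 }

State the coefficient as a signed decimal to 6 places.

+√(3/10) ≈ +0.547723

√[3·2!0!2!/5! · 0!2!3!1!1!1!] = √(6/5)
  +(−1)^2/∏(2,0,0,1,0,1)! = 1/2  (running 1/2)
⟨..|..⟩ = √(6/5)·(1/2) = +0.547723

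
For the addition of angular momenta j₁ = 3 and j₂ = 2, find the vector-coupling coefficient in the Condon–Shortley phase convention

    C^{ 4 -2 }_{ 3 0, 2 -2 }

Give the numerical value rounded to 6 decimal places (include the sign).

+√(3/7) = +0.654654

triangle: 1!·5!·3!/10! = 720/3628800
(j±m)!: 3!·3!·0!·4!·2!·6! = 1244160
prefactor² = (2J+1)·Δ·N² = 15552/7
  k=0: +1/(0!·1!·3!·0!·2!·3!) = 1/72
Σ = 1/72  ⇒  CG² = 15552/7·1/72² = 3/7
CG = +√(3/7) = +0.654654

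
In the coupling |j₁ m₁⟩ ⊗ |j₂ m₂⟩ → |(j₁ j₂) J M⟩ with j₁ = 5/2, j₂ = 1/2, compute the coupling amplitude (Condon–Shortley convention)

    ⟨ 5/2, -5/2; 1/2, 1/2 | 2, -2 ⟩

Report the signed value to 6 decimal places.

triangle: 1!·4!·0!/6! = 24/720
(j±m)!: 0!·5!·1!·0!·0!·4! = 2880
prefactor² = (2J+1)·Δ·N² = 480
  k=1: −1/(1!·0!·4!·0!·0!·0!) = -1/24
Σ = -1/24  ⇒  CG² = 480·(-1/24)² = 5/6
CG = −√(5/6) = -0.912871

−√(5/6) ≈ -0.912871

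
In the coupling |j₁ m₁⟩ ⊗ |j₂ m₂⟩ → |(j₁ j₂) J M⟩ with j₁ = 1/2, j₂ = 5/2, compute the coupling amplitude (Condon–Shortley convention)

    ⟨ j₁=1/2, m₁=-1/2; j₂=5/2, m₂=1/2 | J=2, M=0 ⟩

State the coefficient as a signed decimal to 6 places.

j₁+j₂−J=1  J+j₁−j₂=0  J−j₁+j₂=4  j₁+j₂+J+1=6
(j₁±m₁, j₂±m₂, J±M) = (0,1,3,2,2,2)
P² = 8
sum k=1..1:
  [1] −1/4 = -1/4
S = -1/4
C² = P²·S² = 1/2 ; C = -0.707107

-0.707107  (= −√(1/2))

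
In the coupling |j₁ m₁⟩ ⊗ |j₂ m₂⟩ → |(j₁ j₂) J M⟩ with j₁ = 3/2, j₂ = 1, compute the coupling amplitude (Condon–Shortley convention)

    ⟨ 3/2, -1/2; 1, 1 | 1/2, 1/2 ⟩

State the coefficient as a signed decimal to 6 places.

triangle: 2!×1!×0!/4! = 2/24
(j±m)!: 1!×2!×2!×0!×1!×0! = 4
prefactor² = (2J+1)×Δ×N² = 2/3
  k=2: +1/(2!×0!×0!×0!×1!×0!) = 1/2
Σ = 1/2  ⇒  CG² = 2/3×1/2² = 1/6
CG = +√(1/6) = +0.408248

+√(1/6) ≈ +0.408248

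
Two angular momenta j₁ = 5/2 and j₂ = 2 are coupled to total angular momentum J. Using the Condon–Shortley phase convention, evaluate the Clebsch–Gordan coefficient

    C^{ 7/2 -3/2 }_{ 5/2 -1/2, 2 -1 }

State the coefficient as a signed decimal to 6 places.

+√(2/21) = +0.308607

√[8·1!4!3!/9! · 2!3!1!3!2!5!] = √(384/7)
  +(−1)^0/∏(0,1,3,1,1,2)! = 1/12  (running 1/12)
  +(−1)^1/∏(1,0,2,0,2,3)! = -1/24  (running 1/24)
⟨..|..⟩ = √(384/7)·(1/24) = +0.308607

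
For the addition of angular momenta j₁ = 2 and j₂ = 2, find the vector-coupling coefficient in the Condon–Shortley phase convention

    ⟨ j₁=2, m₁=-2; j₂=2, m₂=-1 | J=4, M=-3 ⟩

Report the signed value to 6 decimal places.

√[9·0!4!4!/9! · 0!4!1!3!1!7!] = √(10368)
  +(−1)^0/∏(0,0,4,1,0,3)! = 1/144  (running 1/144)
⟨..|..⟩ = √(10368)·(1/144) = +0.707107

+√(1/2) = +0.707107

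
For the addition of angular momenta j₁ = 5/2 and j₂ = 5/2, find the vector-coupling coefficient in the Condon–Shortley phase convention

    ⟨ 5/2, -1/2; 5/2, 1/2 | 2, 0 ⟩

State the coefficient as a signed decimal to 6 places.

√[5·3!2!2!/8! · 2!3!3!2!2!2!] = √(12/7)
  +(−1)^1/∏(1,2,2,2,0,0)! = -1/8  (running -1/8)
  +(−1)^2/∏(2,1,1,1,1,1)! = 1/2  (running 3/8)
  +(−1)^3/∏(3,0,0,0,2,2)! = -1/24  (running 1/3)
⟨..|..⟩ = √(12/7)·(1/3) = +0.436436

+√(4/21) ≈ +0.436436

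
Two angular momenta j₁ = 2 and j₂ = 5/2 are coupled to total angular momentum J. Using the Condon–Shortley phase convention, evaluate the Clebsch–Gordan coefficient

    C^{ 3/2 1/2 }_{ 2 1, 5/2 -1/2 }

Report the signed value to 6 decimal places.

-0.487950  (= −√(5/21))

j₁+j₂−J=3  J+j₁−j₂=1  J−j₁+j₂=2  j₁+j₂+J+1=7
(j₁±m₁, j₂±m₂, J±M) = (3,1,2,3,2,1)
P² = 48/35
sum k=0..1:
  [0] +1/12 = 1/12
  [1] −1/2 = -1/2
S = -5/12
C² = P²·S² = 5/21 ; C = -0.487950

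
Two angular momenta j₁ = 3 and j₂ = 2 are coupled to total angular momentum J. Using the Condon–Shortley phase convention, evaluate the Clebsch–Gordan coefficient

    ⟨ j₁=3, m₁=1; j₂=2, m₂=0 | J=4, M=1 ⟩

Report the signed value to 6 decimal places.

+0.327327  (= +√(3/28))

triangle: 1!*5!*3!/10! = 720/3628800
(j±m)!: 4!*2!*2!*2!*5!*3! = 138240
prefactor² = (2J+1)*Δ*N² = 1728/7
  k=0: +1/(0!*1!*2!*2!*3!*1!) = 1/24
  k=1: −1/(1!*0!*1!*1!*4!*2!) = -1/48
Σ = 1/48  ⇒  CG² = 1728/7*1/48² = 3/28
CG = +√(3/28) = +0.327327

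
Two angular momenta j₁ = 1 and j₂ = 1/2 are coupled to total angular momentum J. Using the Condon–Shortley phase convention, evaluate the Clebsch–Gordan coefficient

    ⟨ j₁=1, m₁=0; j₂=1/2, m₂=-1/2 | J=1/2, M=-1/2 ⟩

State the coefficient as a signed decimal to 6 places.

triangle: 1!*1!*0!/3! = 1/6
(j±m)!: 1!*1!*0!*1!*0!*1! = 1
prefactor² = (2J+1)*Δ*N² = 1/3
  k=0: +1/(0!*1!*1!*0!*0!*0!) = 1
Σ = 1  ⇒  CG² = 1/3*1² = 1/3
CG = +√(1/3) = +0.577350

+√(1/3) = +0.577350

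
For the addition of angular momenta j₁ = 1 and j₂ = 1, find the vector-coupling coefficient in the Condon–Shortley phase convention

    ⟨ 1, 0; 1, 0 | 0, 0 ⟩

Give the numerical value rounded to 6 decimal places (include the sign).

-0.577350

√[1·2!0!0!/3! · 1!1!1!1!0!0!] = √(1/3)
  +(−1)^1/∏(1,1,0,0,0,0)! = -1  (running -1)
⟨..|..⟩ = √(1/3)·(-1) = -0.577350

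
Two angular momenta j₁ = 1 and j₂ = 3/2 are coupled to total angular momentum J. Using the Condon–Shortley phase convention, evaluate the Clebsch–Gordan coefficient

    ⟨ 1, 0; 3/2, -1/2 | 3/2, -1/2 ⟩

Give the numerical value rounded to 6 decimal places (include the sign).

+√(1/15) ≈ +0.258199

√[4·1!1!2!/5! · 1!1!1!2!1!2!] = √(4/15)
  +(−1)^0/∏(0,1,1,1,0,1)! = 1  (running 1)
  +(−1)^1/∏(1,0,0,0,1,2)! = -1/2  (running 1/2)
⟨..|..⟩ = √(4/15)·(1/2) = +0.258199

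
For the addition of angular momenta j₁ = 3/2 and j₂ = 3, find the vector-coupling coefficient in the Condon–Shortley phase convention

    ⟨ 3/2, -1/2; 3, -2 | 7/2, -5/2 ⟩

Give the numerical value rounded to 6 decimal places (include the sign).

√[8·1!2!5!/9! · 1!2!1!5!1!6!] = √(6400/7)
  +(−1)^0/∏(0,1,2,1,0,4)! = 1/48  (running 1/48)
  +(−1)^1/∏(1,0,1,0,1,5)! = -1/120  (running 1/80)
⟨..|..⟩ = √(6400/7)·(1/80) = +0.377964

+√(1/7) = +0.377964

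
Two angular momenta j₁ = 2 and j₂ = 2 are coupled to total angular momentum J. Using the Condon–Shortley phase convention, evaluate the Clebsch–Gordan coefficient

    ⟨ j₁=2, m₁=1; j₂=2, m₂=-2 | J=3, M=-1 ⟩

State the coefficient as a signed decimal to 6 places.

√[7·1!3!3!/8! · 3!1!0!4!2!4!] = √(216/5)
  +(−1)^0/∏(0,1,1,0,2,3)! = 1/12  (running 1/12)
⟨..|..⟩ = √(216/5)·(1/12) = +0.547723

+0.547723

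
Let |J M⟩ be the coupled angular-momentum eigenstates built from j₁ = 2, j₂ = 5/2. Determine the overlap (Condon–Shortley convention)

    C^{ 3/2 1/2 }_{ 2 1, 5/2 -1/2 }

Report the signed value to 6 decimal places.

√[4·3!1!2!/7! · 3!1!2!3!2!1!] = √(48/35)
  +(−1)^0/∏(0,3,1,2,0,0)! = 1/12  (running 1/12)
  +(−1)^1/∏(1,2,0,1,1,1)! = -1/2  (running -5/12)
⟨..|..⟩ = √(48/35)·(-5/12) = -0.487950

-0.487950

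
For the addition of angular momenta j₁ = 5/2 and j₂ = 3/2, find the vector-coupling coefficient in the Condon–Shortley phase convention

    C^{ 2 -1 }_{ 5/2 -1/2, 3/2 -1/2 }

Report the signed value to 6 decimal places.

triangle: 2!*3!*1!/7! = 12/5040
(j±m)!: 2!*3!*1!*2!*1!*3! = 144
prefactor² = (2J+1)*Δ*N² = 12/7
  k=0: +1/(0!*2!*3!*1!*0!*0!) = 1/12
  k=1: −1/(1!*1!*2!*0!*1!*1!) = -1/2
Σ = -5/12  ⇒  CG² = 12/7*(-5/12)² = 25/84
CG = −√(25/84) = -0.545545

-0.545545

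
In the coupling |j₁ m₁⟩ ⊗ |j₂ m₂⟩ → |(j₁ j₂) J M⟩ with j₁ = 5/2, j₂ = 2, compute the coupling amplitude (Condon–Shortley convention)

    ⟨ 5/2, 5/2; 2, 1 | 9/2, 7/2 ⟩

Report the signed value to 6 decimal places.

+0.666667  (= +√(4/9))

j₁+j₂−J=0  J+j₁−j₂=5  J−j₁+j₂=4  j₁+j₂+J+1=10
(j₁±m₁, j₂±m₂, J±M) = (5,0,3,1,8,1)
P² = 230400
sum k=0..0:
  [0] +1/720 = 1/720
S = 1/720
C² = P²·S² = 4/9 ; C = +0.666667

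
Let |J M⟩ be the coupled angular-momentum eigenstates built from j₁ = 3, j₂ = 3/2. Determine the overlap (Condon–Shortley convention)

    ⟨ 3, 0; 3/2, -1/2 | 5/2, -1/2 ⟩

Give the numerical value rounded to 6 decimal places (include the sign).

-0.414039  (= −√(6/35))

√[6·2!4!1!/8! · 3!3!1!2!2!3!] = √(216/35)
  +(−1)^0/∏(0,2,3,1,1,0)! = 1/12  (running 1/12)
  +(−1)^1/∏(1,1,2,0,2,1)! = -1/4  (running -1/6)
⟨..|..⟩ = √(216/35)·(-1/6) = -0.414039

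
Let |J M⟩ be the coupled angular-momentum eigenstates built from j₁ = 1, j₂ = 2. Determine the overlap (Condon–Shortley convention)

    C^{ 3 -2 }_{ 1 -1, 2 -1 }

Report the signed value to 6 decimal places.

√[7·0!2!4!/7! · 0!2!1!3!1!5!] = √(96)
  +(−1)^0/∏(0,0,2,1,0,3)! = 1/12  (running 1/12)
⟨..|..⟩ = √(96)·(1/12) = +0.816497

+√(2/3) ≈ +0.816497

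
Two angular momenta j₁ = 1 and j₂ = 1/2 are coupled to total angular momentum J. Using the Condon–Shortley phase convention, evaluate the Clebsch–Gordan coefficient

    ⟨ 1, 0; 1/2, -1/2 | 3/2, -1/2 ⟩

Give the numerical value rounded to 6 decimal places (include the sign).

triangle: 0!×2!×1!/4! = 2/24
(j±m)!: 1!×1!×0!×1!×1!×2! = 2
prefactor² = (2J+1)×Δ×N² = 2/3
  k=0: +1/(0!×0!×1!×0!×1!×1!) = 1
Σ = 1  ⇒  CG² = 2/3×1² = 2/3
CG = +√(2/3) = +0.816497

+√(2/3) ≈ +0.816497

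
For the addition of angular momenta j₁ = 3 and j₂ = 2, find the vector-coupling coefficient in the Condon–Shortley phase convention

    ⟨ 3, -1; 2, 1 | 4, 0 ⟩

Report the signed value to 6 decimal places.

j₁+j₂−J=1  J+j₁−j₂=5  J−j₁+j₂=3  j₁+j₂+J+1=10
(j₁±m₁, j₂±m₂, J±M) = (2,4,3,1,4,4)
P² = 10368/35
sum k=0..1:
  [0] +1/144 = 1/144
  [1] −1/24 = -1/24
S = -5/144
C² = P²·S² = 5/14 ; C = -0.597614

-0.597614  (= −√(5/14))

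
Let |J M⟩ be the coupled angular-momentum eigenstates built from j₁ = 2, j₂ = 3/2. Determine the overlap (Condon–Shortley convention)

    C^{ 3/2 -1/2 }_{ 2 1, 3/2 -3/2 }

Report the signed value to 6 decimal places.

√[4·2!2!1!/6! · 3!1!0!3!1!2!] = √(8/5)
  +(−1)^0/∏(0,2,1,0,1,1)! = 1/2  (running 1/2)
⟨..|..⟩ = √(8/5)·(1/2) = +0.632456

+√(2/5) = +0.632456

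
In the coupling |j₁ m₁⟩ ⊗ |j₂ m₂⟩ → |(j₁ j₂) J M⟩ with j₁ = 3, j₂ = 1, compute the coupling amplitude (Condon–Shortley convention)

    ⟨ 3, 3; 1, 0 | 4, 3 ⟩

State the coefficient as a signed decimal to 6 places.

+0.500000  (= +√(1/4))

j₁+j₂−J=0  J+j₁−j₂=6  J−j₁+j₂=2  j₁+j₂+J+1=9
(j₁±m₁, j₂±m₂, J±M) = (6,0,1,1,7,1)
P² = 129600
sum k=0..0:
  [0] +1/720 = 1/720
S = 1/720
C² = P²·S² = 1/4 ; C = +0.500000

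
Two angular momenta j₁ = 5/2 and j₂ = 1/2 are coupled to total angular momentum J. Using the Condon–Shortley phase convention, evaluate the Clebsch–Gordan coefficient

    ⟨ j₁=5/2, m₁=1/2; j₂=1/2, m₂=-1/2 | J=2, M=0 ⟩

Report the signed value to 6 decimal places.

triangle: 1!×4!×0!/6! = 24/720
(j±m)!: 3!×2!×0!×1!×2!×2! = 48
prefactor² = (2J+1)×Δ×N² = 8
  k=0: +1/(0!×1!×2!×0!×2!×0!) = 1/4
Σ = 1/4  ⇒  CG² = 8×1/4² = 1/2
CG = +√(1/2) = +0.707107

+√(1/2) ≈ +0.707107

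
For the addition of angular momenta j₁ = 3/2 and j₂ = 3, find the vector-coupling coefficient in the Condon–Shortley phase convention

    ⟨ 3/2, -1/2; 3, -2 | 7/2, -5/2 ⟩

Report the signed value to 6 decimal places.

√[8·1!2!5!/9! · 1!2!1!5!1!6!] = √(6400/7)
  +(−1)^0/∏(0,1,2,1,0,4)! = 1/48  (running 1/48)
  +(−1)^1/∏(1,0,1,0,1,5)! = -1/120  (running 1/80)
⟨..|..⟩ = √(6400/7)·(1/80) = +0.377964

+√(1/7) ≈ +0.377964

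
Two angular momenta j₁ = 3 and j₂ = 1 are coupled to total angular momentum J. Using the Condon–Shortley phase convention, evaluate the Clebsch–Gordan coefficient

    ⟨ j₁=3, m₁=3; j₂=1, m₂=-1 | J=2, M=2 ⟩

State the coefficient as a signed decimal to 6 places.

+√(5/7) = +0.845154

j₁+j₂−J=2  J+j₁−j₂=4  J−j₁+j₂=0  j₁+j₂+J+1=7
(j₁±m₁, j₂±m₂, J±M) = (6,0,0,2,4,0)
P² = 11520/7
sum k=0..0:
  [0] +1/48 = 1/48
S = 1/48
C² = P²·S² = 5/7 ; C = +0.845154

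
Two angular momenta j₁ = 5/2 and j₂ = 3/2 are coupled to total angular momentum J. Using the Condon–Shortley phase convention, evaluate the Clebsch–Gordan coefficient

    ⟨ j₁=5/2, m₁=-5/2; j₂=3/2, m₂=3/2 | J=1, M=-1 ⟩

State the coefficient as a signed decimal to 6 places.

√[3·3!2!0!/6! · 0!5!3!0!0!2!] = √(72)
  +(−1)^3/∏(3,0,2,0,0,0)! = -1/12  (running -1/12)
⟨..|..⟩ = √(72)·(-1/12) = -0.707107

-0.707107  (= −√(1/2))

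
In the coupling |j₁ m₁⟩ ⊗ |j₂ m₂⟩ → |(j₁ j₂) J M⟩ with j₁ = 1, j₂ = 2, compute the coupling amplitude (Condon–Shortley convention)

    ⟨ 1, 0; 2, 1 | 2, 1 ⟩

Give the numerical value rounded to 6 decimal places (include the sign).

-0.408248

triangle: 1!×1!×3!/6! = 6/720
(j±m)!: 1!×1!×3!×1!×3!×1! = 36
prefactor² = (2J+1)×Δ×N² = 3/2
  k=0: +1/(0!×1!×1!×3!×0!×0!) = 1/6
  k=1: −1/(1!×0!×0!×2!×1!×1!) = -1/2
Σ = -1/3  ⇒  CG² = 3/2×(-1/3)² = 1/6
CG = −√(1/6) = -0.408248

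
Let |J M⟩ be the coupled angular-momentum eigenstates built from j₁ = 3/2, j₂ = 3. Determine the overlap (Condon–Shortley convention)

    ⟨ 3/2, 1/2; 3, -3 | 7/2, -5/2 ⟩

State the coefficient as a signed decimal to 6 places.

j₁+j₂−J=1  J+j₁−j₂=2  J−j₁+j₂=5  j₁+j₂+J+1=9
(j₁±m₁, j₂±m₂, J±M) = (2,1,0,6,1,6)
P² = 38400/7
sum k=0..0:
  [0] +1/120 = 1/120
S = 1/120
C² = P²·S² = 8/21 ; C = +0.617213

+0.617213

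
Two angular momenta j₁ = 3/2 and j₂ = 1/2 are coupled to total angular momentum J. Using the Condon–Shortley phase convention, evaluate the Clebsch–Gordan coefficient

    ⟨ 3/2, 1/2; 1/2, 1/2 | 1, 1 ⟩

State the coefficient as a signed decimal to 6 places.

−√(1/4) = -0.500000

triangle: 1!×2!×0!/4! = 2/24
(j±m)!: 2!×1!×1!×0!×2!×0! = 4
prefactor² = (2J+1)×Δ×N² = 1
  k=1: −1/(1!×0!×0!×0!×2!×0!) = -1/2
Σ = -1/2  ⇒  CG² = 1×(-1/2)² = 1/4
CG = −√(1/4) = -0.500000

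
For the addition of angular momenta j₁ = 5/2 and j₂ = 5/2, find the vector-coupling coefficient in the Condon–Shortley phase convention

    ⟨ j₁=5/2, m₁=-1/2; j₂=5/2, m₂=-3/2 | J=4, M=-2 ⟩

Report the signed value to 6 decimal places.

triangle: 1!·4!·4!/10! = 576/3628800
(j±m)!: 2!·3!·1!·4!·2!·6! = 414720
prefactor² = (2J+1)·Δ·N² = 20736/35
  k=0: +1/(0!·1!·3!·1!·1!·3!) = 1/36
  k=1: −1/(1!·0!·2!·0!·2!·4!) = -1/96
Σ = 5/288  ⇒  CG² = 20736/35·5/288² = 5/28
CG = +√(5/28) = +0.422577

+√(5/28) ≈ +0.422577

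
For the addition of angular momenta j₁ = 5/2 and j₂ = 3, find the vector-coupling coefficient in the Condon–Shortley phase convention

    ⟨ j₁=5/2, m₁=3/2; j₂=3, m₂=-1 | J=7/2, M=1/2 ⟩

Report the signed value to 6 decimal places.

+√(8/63) ≈ +0.356348

√[8·2!3!4!/10! · 4!1!2!4!4!3!] = √(18432/175)
  +(−1)^0/∏(0,2,1,2,2,2)! = 1/16  (running 1/16)
  +(−1)^1/∏(1,1,0,1,3,3)! = -1/36  (running 5/144)
⟨..|..⟩ = √(18432/175)·(5/144) = +0.356348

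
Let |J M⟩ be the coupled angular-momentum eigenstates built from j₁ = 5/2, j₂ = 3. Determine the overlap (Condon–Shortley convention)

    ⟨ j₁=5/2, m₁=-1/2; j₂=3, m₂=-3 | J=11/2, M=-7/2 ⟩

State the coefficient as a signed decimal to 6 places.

j₁+j₂−J=0  J+j₁−j₂=5  J−j₁+j₂=6  j₁+j₂+J+1=12
(j₁±m₁, j₂±m₂, J±M) = (2,3,0,6,2,9)
P² = 149299200/11
sum k=0..0:
  [0] +1/8640 = 1/8640
S = 1/8640
C² = P²·S² = 2/11 ; C = +0.426401

+√(2/11) = +0.426401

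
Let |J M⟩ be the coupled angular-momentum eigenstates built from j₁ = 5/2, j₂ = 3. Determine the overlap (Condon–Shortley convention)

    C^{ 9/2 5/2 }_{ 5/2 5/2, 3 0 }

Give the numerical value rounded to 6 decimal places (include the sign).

triangle: 1!×4!×5!/11! = 2880/39916800
(j±m)!: 5!×0!×3!×3!×7!×2! = 43545600
prefactor² = (2J+1)×Δ×N² = 345600/11
  k=0: +1/(0!×1!×0!×3!×4!×2!) = 1/288
Σ = 1/288  ⇒  CG² = 345600/11×1/288² = 25/66
CG = +√(25/66) = +0.615457

+0.615457  (= +√(25/66))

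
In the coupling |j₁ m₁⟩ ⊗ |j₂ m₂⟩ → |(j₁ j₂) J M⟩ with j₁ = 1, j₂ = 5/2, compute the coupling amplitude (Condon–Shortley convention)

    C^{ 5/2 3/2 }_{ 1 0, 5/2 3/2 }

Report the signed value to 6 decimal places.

−√(9/35) ≈ -0.507093

j₁+j₂−J=1  J+j₁−j₂=1  J−j₁+j₂=4  j₁+j₂+J+1=7
(j₁±m₁, j₂±m₂, J±M) = (1,1,4,1,4,1)
P² = 576/35
sum k=0..1:
  [0] +1/24 = 1/24
  [1] −1/6 = -1/6
S = -1/8
C² = P²·S² = 9/35 ; C = -0.507093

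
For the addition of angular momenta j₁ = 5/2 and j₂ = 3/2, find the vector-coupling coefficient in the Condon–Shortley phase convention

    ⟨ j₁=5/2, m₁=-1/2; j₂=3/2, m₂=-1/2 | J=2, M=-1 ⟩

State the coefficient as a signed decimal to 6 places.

triangle: 2!×3!×1!/7! = 12/5040
(j±m)!: 2!×3!×1!×2!×1!×3! = 144
prefactor² = (2J+1)×Δ×N² = 12/7
  k=0: +1/(0!×2!×3!×1!×0!×0!) = 1/12
  k=1: −1/(1!×1!×2!×0!×1!×1!) = -1/2
Σ = -5/12  ⇒  CG² = 12/7×(-5/12)² = 25/84
CG = −√(25/84) = -0.545545

-0.545545  (= −√(25/84))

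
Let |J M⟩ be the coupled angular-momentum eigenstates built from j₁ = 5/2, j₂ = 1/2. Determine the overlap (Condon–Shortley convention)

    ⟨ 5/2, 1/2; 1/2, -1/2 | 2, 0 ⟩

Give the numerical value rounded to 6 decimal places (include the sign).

j₁+j₂−J=1  J+j₁−j₂=4  J−j₁+j₂=0  j₁+j₂+J+1=6
(j₁±m₁, j₂±m₂, J±M) = (3,2,0,1,2,2)
P² = 8
sum k=0..0:
  [0] +1/4 = 1/4
S = 1/4
C² = P²·S² = 1/2 ; C = +0.707107

+√(1/2) = +0.707107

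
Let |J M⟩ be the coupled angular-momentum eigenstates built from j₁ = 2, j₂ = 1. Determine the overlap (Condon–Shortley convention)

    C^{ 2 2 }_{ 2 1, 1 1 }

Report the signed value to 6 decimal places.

triangle: 1!×3!×1!/6! = 6/720
(j±m)!: 3!×1!×2!×0!×4!×0! = 288
prefactor² = (2J+1)×Δ×N² = 12
  k=1: −1/(1!×0!×0!×1!×3!×0!) = -1/6
Σ = -1/6  ⇒  CG² = 12×(-1/6)² = 1/3
CG = −√(1/3) = -0.577350

-0.577350  (= −√(1/3))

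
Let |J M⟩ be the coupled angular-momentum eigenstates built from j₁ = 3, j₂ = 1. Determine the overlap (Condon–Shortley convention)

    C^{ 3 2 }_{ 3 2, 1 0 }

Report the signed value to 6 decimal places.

triangle: 1!·5!·1!/8! = 120/40320
(j±m)!: 5!·1!·1!·1!·5!·1! = 14400
prefactor² = (2J+1)·Δ·N² = 300
  k=0: +1/(0!·1!·1!·1!·4!·0!) = 1/24
  k=1: −1/(1!·0!·0!·0!·5!·1!) = -1/120
Σ = 1/30  ⇒  CG² = 300·1/30² = 1/3
CG = +√(1/3) = +0.577350

+√(1/3) ≈ +0.577350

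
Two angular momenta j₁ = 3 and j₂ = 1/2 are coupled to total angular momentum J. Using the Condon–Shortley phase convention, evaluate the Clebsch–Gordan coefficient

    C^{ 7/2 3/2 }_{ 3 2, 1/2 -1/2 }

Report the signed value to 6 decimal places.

+√(2/7) = +0.534522

√[8·0!6!1!/8! · 5!1!0!1!5!2!] = √(28800/7)
  +(−1)^0/∏(0,0,1,0,5,1)! = 1/120  (running 1/120)
⟨..|..⟩ = √(28800/7)·(1/120) = +0.534522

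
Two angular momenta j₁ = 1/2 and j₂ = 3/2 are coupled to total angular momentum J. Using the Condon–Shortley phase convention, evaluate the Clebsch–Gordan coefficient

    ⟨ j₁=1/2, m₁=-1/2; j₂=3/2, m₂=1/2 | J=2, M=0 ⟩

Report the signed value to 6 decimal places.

+0.707107  (= +√(1/2))

√[5·0!1!3!/5! · 0!1!2!1!2!2!] = √(2)
  +(−1)^0/∏(0,0,1,2,0,1)! = 1/2  (running 1/2)
⟨..|..⟩ = √(2)·(1/2) = +0.707107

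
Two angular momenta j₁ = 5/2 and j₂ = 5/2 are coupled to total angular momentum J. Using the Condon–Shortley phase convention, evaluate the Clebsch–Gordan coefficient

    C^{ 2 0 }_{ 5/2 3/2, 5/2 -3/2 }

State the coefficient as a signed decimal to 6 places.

+0.109109  (= +√(1/84))

√[5·3!2!2!/8! · 4!1!1!4!2!2!] = √(48/7)
  +(−1)^0/∏(0,3,1,1,1,1)! = 1/6  (running 1/6)
  +(−1)^1/∏(1,2,0,0,2,2)! = -1/8  (running 1/24)
⟨..|..⟩ = √(48/7)·(1/24) = +0.109109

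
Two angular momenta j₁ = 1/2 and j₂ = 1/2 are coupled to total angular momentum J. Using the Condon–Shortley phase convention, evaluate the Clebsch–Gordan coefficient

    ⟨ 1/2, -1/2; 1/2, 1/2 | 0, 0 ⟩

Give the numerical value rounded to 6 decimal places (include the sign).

√[1·1!0!0!/2! · 0!1!1!0!0!0!] = √(1/2)
  +(−1)^1/∏(1,0,0,0,0,0)! = -1  (running -1)
⟨..|..⟩ = √(1/2)·(-1) = -0.707107

-0.707107  (= −√(1/2))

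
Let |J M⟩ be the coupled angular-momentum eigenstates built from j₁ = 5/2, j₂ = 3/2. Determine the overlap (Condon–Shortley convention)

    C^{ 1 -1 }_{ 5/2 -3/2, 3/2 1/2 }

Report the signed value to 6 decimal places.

√[3·3!2!0!/6! · 1!4!2!1!0!2!] = √(24/5)
  +(−1)^2/∏(2,1,2,0,0,0)! = 1/4  (running 1/4)
⟨..|..⟩ = √(24/5)·(1/4) = +0.547723

+√(3/10) ≈ +0.547723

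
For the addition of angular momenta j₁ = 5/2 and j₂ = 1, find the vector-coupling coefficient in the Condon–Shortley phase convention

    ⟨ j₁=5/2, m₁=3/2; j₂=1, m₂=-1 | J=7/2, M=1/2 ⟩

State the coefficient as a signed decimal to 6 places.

+0.377964

√[8·0!5!2!/8! · 4!1!0!2!4!3!] = √(2304/7)
  +(−1)^0/∏(0,0,1,0,4,2)! = 1/48  (running 1/48)
⟨..|..⟩ = √(2304/7)·(1/48) = +0.377964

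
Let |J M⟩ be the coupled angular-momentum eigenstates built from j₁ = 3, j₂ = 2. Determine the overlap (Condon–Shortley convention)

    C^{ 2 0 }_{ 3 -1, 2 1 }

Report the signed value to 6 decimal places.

√[5·3!3!1!/8! · 2!4!3!1!2!2!] = √(36/7)
  +(−1)^2/∏(2,1,2,1,1,0)! = 1/4  (running 1/4)
  +(−1)^3/∏(3,0,1,0,2,1)! = -1/12  (running 1/6)
⟨..|..⟩ = √(36/7)·(1/6) = +0.377964

+0.377964  (= +√(1/7))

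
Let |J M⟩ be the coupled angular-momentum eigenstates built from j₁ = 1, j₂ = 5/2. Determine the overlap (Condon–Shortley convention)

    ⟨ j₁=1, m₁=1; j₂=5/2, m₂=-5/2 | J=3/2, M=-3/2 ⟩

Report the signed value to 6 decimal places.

+√(2/3) = +0.816497

j₁+j₂−J=2  J+j₁−j₂=0  J−j₁+j₂=3  j₁+j₂+J+1=6
(j₁±m₁, j₂±m₂, J±M) = (2,0,0,5,0,3)
P² = 96
sum k=0..0:
  [0] +1/12 = 1/12
S = 1/12
C² = P²·S² = 2/3 ; C = +0.816497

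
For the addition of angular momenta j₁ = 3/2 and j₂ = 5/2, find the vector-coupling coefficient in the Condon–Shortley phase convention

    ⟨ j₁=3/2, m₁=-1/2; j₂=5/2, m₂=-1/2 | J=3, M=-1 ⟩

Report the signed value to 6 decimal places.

j₁+j₂−J=1  J+j₁−j₂=2  J−j₁+j₂=4  j₁+j₂+J+1=8
(j₁±m₁, j₂±m₂, J±M) = (1,2,2,3,2,4)
P² = 48/5
sum k=0..1:
  [0] +1/8 = 1/8
  [1] −1/6 = -1/6
S = -1/24
C² = P²·S² = 1/60 ; C = -0.129099

-0.129099  (= −√(1/60))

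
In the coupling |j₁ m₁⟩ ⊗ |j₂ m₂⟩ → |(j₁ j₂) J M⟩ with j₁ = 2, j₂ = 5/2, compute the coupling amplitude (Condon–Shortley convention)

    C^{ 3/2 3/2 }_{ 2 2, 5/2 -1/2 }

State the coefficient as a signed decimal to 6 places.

+√(4/35) = +0.338062

triangle: 3!·1!·2!/7! = 12/5040
(j±m)!: 4!·0!·2!·3!·3!·0! = 1728
prefactor² = (2J+1)·Δ·N² = 576/35
  k=0: +1/(0!·3!·0!·2!·1!·0!) = 1/12
Σ = 1/12  ⇒  CG² = 576/35·1/12² = 4/35
CG = +√(4/35) = +0.338062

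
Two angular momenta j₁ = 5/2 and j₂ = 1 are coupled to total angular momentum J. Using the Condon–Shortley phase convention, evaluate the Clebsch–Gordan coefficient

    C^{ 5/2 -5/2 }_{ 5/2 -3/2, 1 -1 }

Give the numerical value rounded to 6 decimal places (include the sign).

+√(2/7) = +0.534522

√[6·1!4!1!/7! · 1!4!0!2!0!5!] = √(1152/7)
  +(−1)^0/∏(0,1,4,0,0,1)! = 1/24  (running 1/24)
⟨..|..⟩ = √(1152/7)·(1/24) = +0.534522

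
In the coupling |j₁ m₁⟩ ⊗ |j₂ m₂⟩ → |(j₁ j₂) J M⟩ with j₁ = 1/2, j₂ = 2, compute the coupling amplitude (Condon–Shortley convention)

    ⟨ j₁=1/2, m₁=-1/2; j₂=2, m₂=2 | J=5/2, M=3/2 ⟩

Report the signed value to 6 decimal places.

+√(1/5) ≈ +0.447214

triangle: 0!·1!·4!/6! = 24/720
(j±m)!: 0!·1!·4!·0!·4!·1! = 576
prefactor² = (2J+1)·Δ·N² = 576/5
  k=0: +1/(0!·0!·1!·4!·0!·0!) = 1/24
Σ = 1/24  ⇒  CG² = 576/5·1/24² = 1/5
CG = +√(1/5) = +0.447214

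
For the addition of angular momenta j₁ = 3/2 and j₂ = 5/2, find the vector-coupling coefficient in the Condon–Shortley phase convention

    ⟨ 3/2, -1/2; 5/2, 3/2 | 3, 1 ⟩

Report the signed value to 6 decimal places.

j₁+j₂−J=1  J+j₁−j₂=2  J−j₁+j₂=4  j₁+j₂+J+1=8
(j₁±m₁, j₂±m₂, J±M) = (1,2,4,1,4,2)
P² = 96/5
sum k=0..1:
  [0] +1/48 = 1/48
  [1] −1/6 = -1/6
S = -7/48
C² = P²·S² = 49/120 ; C = -0.639010

-0.639010  (= −√(49/120))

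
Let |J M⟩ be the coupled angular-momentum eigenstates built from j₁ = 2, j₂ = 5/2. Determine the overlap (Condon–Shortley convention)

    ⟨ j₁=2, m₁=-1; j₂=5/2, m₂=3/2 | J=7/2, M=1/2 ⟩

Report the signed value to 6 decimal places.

triangle: 1!·3!·4!/9! = 144/362880
(j±m)!: 1!·3!·4!·1!·4!·3! = 20736
prefactor² = (2J+1)·Δ·N² = 2304/35
  k=0: +1/(0!·1!·3!·4!·0!·0!) = 1/144
  k=1: −1/(1!·0!·2!·3!·1!·1!) = -1/12
Σ = -11/144  ⇒  CG² = 2304/35·(-11/144)² = 121/315
CG = −√(121/315) = -0.619780

−√(121/315) ≈ -0.619780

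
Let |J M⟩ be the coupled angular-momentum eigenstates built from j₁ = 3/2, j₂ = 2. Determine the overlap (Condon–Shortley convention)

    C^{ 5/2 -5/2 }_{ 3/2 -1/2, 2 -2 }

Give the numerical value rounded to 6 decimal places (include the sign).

triangle: 1!×2!×3!/7! = 12/5040
(j±m)!: 1!×2!×0!×4!×0!×5! = 5760
prefactor² = (2J+1)×Δ×N² = 576/7
  k=0: +1/(0!×1!×2!×0!×0!×3!) = 1/12
Σ = 1/12  ⇒  CG² = 576/7×1/12² = 4/7
CG = +√(4/7) = +0.755929

+√(4/7) = +0.755929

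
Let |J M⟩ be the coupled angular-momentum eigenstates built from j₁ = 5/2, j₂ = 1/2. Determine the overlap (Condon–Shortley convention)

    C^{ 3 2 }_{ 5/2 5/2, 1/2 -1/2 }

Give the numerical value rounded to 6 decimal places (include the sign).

+√(1/6) = +0.408248

triangle: 0!×5!×1!/7! = 120/5040
(j±m)!: 5!×0!×0!×1!×5!×1! = 14400
prefactor² = (2J+1)×Δ×N² = 2400
  k=0: +1/(0!×0!×0!×0!×5!×1!) = 1/120
Σ = 1/120  ⇒  CG² = 2400×1/120² = 1/6
CG = +√(1/6) = +0.408248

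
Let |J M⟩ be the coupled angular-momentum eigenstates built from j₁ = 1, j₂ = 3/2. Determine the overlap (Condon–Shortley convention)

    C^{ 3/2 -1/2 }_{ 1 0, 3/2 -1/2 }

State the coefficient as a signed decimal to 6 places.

+√(1/15) ≈ +0.258199

√[4·1!1!2!/5! · 1!1!1!2!1!2!] = √(4/15)
  +(−1)^0/∏(0,1,1,1,0,1)! = 1  (running 1)
  +(−1)^1/∏(1,0,0,0,1,2)! = -1/2  (running 1/2)
⟨..|..⟩ = √(4/15)·(1/2) = +0.258199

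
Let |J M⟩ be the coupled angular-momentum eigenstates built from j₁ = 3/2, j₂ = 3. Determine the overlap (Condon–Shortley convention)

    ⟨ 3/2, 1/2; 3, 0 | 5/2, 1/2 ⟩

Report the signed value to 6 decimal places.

-0.414039

√[6·2!1!4!/8! · 2!1!3!3!3!2!] = √(216/35)
  +(−1)^0/∏(0,2,1,3,0,1)! = 1/12  (running 1/12)
  +(−1)^1/∏(1,1,0,2,1,2)! = -1/4  (running -1/6)
⟨..|..⟩ = √(216/35)·(-1/6) = -0.414039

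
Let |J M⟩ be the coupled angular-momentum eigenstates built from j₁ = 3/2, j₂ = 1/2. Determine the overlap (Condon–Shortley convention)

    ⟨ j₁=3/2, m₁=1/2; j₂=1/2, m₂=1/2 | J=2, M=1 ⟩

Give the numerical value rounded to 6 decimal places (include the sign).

+√(3/4) ≈ +0.866025

j₁+j₂−J=0  J+j₁−j₂=3  J−j₁+j₂=1  j₁+j₂+J+1=5
(j₁±m₁, j₂±m₂, J±M) = (2,1,1,0,3,1)
P² = 3
sum k=0..0:
  [0] +1/2 = 1/2
S = 1/2
C² = P²·S² = 3/4 ; C = +0.866025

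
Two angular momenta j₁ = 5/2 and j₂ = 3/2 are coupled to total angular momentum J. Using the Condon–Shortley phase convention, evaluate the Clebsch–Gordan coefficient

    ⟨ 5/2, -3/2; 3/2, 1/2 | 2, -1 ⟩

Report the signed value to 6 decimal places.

+0.154303

triangle: 2!×3!×1!/7! = 12/5040
(j±m)!: 1!×4!×2!×1!×1!×3! = 288
prefactor² = (2J+1)×Δ×N² = 24/7
  k=1: −1/(1!×1!×3!×1!×0!×0!) = -1/6
  k=2: +1/(2!×0!×2!×0!×1!×1!) = 1/4
Σ = 1/12  ⇒  CG² = 24/7×1/12² = 1/42
CG = +√(1/42) = +0.154303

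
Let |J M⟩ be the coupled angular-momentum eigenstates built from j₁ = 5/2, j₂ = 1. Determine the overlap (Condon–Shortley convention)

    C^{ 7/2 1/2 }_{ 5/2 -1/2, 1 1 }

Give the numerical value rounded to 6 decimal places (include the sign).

+√(2/7) ≈ +0.534522

j₁+j₂−J=0  J+j₁−j₂=5  J−j₁+j₂=2  j₁+j₂+J+1=8
(j₁±m₁, j₂±m₂, J±M) = (2,3,2,0,4,3)
P² = 1152/7
sum k=0..0:
  [0] +1/24 = 1/24
S = 1/24
C² = P²·S² = 2/7 ; C = +0.534522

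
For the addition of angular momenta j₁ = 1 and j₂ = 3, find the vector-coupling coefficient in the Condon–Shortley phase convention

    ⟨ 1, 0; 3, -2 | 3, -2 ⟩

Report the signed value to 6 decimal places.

+0.577350  (= +√(1/3))

√[7·1!1!5!/8! · 1!1!1!5!1!5!] = √(300)
  +(−1)^0/∏(0,1,1,1,0,4)! = 1/24  (running 1/24)
  +(−1)^1/∏(1,0,0,0,1,5)! = -1/120  (running 1/30)
⟨..|..⟩ = √(300)·(1/30) = +0.577350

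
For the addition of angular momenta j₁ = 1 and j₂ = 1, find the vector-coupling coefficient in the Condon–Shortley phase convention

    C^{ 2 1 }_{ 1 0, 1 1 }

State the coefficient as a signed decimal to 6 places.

+0.707107  (= +√(1/2))

j₁+j₂−J=0  J+j₁−j₂=2  J−j₁+j₂=2  j₁+j₂+J+1=5
(j₁±m₁, j₂±m₂, J±M) = (1,1,2,0,3,1)
P² = 2
sum k=0..0:
  [0] +1/2 = 1/2
S = 1/2
C² = P²·S² = 1/2 ; C = +0.707107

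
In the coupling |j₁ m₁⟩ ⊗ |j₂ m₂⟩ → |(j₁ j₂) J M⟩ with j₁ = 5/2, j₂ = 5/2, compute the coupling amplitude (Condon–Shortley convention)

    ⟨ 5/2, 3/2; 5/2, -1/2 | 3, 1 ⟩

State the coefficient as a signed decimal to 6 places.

j₁+j₂−J=2  J+j₁−j₂=3  J−j₁+j₂=3  j₁+j₂+J+1=9
(j₁±m₁, j₂±m₂, J±M) = (4,1,2,3,4,2)
P² = 96/5
sum k=0..1:
  [0] +1/8 = 1/8
  [1] −1/12 = -1/12
S = 1/24
C² = P²·S² = 1/30 ; C = +0.182574

+√(1/30) = +0.182574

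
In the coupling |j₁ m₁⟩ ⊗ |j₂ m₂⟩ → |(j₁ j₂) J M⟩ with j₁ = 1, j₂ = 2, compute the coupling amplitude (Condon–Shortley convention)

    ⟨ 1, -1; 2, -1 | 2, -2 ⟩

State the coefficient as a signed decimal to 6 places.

j₁+j₂−J=1  J+j₁−j₂=1  J−j₁+j₂=3  j₁+j₂+J+1=6
(j₁±m₁, j₂±m₂, J±M) = (0,2,1,3,0,4)
P² = 12
sum k=1..1:
  [1] −1/6 = -1/6
S = -1/6
C² = P²·S² = 1/3 ; C = -0.577350

−√(1/3) = -0.577350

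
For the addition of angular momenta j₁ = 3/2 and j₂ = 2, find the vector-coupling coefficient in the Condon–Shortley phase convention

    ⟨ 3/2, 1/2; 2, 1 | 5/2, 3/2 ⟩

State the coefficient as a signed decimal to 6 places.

√[6·1!2!3!/7! · 2!1!3!1!4!1!] = √(144/35)
  +(−1)^0/∏(0,1,1,3,1,0)! = 1/6  (running 1/6)
  +(−1)^1/∏(1,0,0,2,2,1)! = -1/4  (running -1/12)
⟨..|..⟩ = √(144/35)·(-1/12) = -0.169031

-0.169031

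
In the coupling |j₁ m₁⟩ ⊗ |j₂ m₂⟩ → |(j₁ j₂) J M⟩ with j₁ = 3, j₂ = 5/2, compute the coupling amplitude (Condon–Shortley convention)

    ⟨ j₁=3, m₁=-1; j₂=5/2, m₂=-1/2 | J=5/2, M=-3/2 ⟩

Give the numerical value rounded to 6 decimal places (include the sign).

triangle: 3!·3!·2!/9! = 72/362880
(j±m)!: 2!·4!·2!·3!·1!·4! = 13824
prefactor² = (2J+1)·Δ·N² = 576/35
  k=1: −1/(1!·2!·3!·1!·0!·1!) = -1/12
  k=2: +1/(2!·1!·2!·0!·1!·2!) = 1/8
Σ = 1/24  ⇒  CG² = 576/35·1/24² = 1/35
CG = +√(1/35) = +0.169031

+√(1/35) = +0.169031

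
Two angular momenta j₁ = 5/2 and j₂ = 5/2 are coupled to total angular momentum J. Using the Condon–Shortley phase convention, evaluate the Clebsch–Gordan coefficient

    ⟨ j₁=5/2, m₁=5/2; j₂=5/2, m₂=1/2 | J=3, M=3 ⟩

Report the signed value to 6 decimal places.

+0.527046  (= +√(5/18))

j₁+j₂−J=2  J+j₁−j₂=3  J−j₁+j₂=3  j₁+j₂+J+1=9
(j₁±m₁, j₂±m₂, J±M) = (5,0,3,2,6,0)
P² = 1440
sum k=0..0:
  [0] +1/72 = 1/72
S = 1/72
C² = P²·S² = 5/18 ; C = +0.527046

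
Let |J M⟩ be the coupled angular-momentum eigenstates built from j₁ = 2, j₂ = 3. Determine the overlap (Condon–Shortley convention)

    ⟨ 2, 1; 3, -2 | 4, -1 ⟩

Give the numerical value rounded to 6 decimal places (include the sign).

triangle: 1!×3!×5!/10! = 720/3628800
(j±m)!: 3!×1!×1!×5!×3!×5! = 518400
prefactor² = (2J+1)×Δ×N² = 6480/7
  k=0: +1/(0!×1!×1!×1!×2!×4!) = 1/48
  k=1: −1/(1!×0!×0!×0!×3!×5!) = -1/720
Σ = 7/360  ⇒  CG² = 6480/7×7/360² = 7/20
CG = +√(7/20) = +0.591608

+0.591608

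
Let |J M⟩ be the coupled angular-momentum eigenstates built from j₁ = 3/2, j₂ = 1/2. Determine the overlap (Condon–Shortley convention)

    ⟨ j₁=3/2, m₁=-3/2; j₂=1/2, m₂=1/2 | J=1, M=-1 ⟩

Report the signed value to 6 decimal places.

-0.866025

triangle: 1!*2!*0!/4! = 2/24
(j±m)!: 0!*3!*1!*0!*0!*2! = 12
prefactor² = (2J+1)*Δ*N² = 3
  k=1: −1/(1!*0!*2!*0!*0!*0!) = -1/2
Σ = -1/2  ⇒  CG² = 3*(-1/2)² = 3/4
CG = −√(3/4) = -0.866025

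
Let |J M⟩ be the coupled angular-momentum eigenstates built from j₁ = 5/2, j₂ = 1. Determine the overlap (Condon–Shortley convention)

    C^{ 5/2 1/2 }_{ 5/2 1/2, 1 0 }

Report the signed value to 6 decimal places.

+√(1/35) ≈ +0.169031

√[6·1!4!1!/7! · 3!2!1!1!3!2!] = √(144/35)
  +(−1)^0/∏(0,1,2,1,2,0)! = 1/4  (running 1/4)
  +(−1)^1/∏(1,0,1,0,3,1)! = -1/6  (running 1/12)
⟨..|..⟩ = √(144/35)·(1/12) = +0.169031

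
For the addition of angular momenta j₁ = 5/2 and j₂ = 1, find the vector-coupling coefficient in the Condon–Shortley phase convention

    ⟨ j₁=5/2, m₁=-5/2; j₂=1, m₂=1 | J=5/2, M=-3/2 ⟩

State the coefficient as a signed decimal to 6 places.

√[6·1!4!1!/7! · 0!5!2!0!1!4!] = √(1152/7)
  +(−1)^1/∏(1,0,4,1,0,0)! = -1/24  (running -1/24)
⟨..|..⟩ = √(1152/7)·(-1/24) = -0.534522

-0.534522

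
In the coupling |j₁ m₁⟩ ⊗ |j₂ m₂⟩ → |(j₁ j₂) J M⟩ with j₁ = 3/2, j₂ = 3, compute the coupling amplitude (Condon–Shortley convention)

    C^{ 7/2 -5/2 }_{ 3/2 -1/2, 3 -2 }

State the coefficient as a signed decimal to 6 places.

+0.377964

√[8·1!2!5!/9! · 1!2!1!5!1!6!] = √(6400/7)
  +(−1)^0/∏(0,1,2,1,0,4)! = 1/48  (running 1/48)
  +(−1)^1/∏(1,0,1,0,1,5)! = -1/120  (running 1/80)
⟨..|..⟩ = √(6400/7)·(1/80) = +0.377964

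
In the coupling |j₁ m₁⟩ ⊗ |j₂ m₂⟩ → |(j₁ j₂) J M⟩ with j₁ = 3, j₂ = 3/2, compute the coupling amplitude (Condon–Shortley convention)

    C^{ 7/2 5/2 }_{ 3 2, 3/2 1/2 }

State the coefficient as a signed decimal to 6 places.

j₁+j₂−J=1  J+j₁−j₂=5  J−j₁+j₂=2  j₁+j₂+J+1=9
(j₁±m₁, j₂±m₂, J±M) = (5,1,2,1,6,1)
P² = 6400/7
sum k=0..1:
  [0] +1/48 = 1/48
  [1] −1/120 = -1/120
S = 1/80
C² = P²·S² = 1/7 ; C = +0.377964

+√(1/7) ≈ +0.377964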